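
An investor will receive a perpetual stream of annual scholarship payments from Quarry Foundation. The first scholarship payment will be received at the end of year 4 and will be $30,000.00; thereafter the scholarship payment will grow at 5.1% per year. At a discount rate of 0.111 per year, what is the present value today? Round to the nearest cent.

$364609.37

Value at end of year 3: C₁ / (r − g) = $30,000.00 / (0.111 − 0.051) = $500,000.0000
Discount to today: PV = $500,000.0000 / (1 + 0.111)^3 = $500,000.0000 / 1.371331 = $364,609.37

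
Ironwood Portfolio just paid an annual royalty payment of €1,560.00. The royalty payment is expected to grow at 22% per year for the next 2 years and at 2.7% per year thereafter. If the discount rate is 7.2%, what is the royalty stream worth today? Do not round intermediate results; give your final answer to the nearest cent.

€49907.71

D_1 = 1903.20000
D_2 = 2321.90400
Terminal value at year 2: TV = D_2×(1+g_2)/(r−g_2) = 2384.59541/0.045 = 52991.00907
P_0 = D_1/(1+r)^1 + D_2/(1+r)^2 + TV/(1+r)^2
    = 1775.37313 + 2020.48062 + 46111.85769 = 49907.71144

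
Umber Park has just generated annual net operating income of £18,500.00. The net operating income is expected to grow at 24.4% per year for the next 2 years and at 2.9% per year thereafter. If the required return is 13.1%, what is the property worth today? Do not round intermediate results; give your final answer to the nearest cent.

£268518.61

D_1 = 23014.00000
D_2 = 28629.41600
Terminal value at year 2: TV = D_2×(1+g_2)/(r−g_2) = 29459.66906/0.102 = 288820.28494
P_0 = D_1/(1+r)^1 + D_2/(1+r)^2 + TV/(1+r)^2
    = 20348.36428 + 22381.40156 + 225788.84514 = 268518.61098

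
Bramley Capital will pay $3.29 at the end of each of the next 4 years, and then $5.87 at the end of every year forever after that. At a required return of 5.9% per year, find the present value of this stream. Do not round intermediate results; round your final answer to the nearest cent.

$90.53

PV of 4-year annuity: $3.29 × [1 − (1+0.059)^−4] / 0.059 = 11.42635
Perpetuity value at year 4: $5.87 / 0.059 = 99.49153
PV of perpetuity: 99.49153 / (1+0.059)^4 = 79.10469
Total PV = 11.42635 + 79.10469 = 90.53104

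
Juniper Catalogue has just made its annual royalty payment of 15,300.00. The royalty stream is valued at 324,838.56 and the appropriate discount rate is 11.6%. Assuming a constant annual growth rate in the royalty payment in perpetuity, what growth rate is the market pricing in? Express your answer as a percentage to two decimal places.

6.58%

P = D₀(1+g)/(r−g) ⇒ P(r−g) = D₀(1+g) ⇒ g(P+D₀) = P·r − D₀
g = (P·r − D₀)/(P + D₀) = (324,838.56×0.116 − 15,300.00) / (324,838.56 + 15,300.00) = 0.065800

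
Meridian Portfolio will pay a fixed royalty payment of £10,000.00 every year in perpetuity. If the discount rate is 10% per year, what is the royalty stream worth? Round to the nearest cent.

Level perpetuity: PV = C / r = £10,000.00 / 0.1 = £100,000.00

£100000.00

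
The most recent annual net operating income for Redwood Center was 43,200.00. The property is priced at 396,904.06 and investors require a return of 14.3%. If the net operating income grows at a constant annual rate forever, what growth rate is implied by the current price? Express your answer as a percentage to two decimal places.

P = D₀(1+g)/(r−g) ⇒ P(r−g) = D₀(1+g) ⇒ g(P+D₀) = P·r − D₀
g = (P·r − D₀)/(P + D₀) = (396,904.06×0.143 − 43,200.00) / (396,904.06 + 43,200.00) = 0.030805

3.08%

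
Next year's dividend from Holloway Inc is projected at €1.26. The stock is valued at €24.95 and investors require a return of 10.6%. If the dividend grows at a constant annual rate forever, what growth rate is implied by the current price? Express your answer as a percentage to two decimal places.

P = D₁/(r−g) ⇒ g = r − D₁/P = 0.106 − €1.26/€24.95 = 0.055499

5.55%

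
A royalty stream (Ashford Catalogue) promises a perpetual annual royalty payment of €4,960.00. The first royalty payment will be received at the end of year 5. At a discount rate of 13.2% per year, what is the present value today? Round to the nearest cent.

€22883.48

Value at end of year 4: C / r = €4,960.00 / 0.132 = €37,575.7576
Discount to today: PV = €37,575.7576 / (1 + 0.132)^4 = €37,575.7576 / 1.642047 = €22,883.48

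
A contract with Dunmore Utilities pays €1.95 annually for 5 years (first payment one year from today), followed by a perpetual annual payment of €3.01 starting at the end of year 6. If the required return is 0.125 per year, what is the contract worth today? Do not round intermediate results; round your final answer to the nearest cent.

PV of 5-year annuity: €1.95 × [1 − (1+0.125)^−5] / 0.125 = 6.94311
Perpetuity value at year 5: €3.01 / 0.125 = 24.08000
PV of perpetuity: 24.08000 / (1+0.125)^5 = 13.36269
Total PV = 6.94311 + 13.36269 = 20.30580

€20.31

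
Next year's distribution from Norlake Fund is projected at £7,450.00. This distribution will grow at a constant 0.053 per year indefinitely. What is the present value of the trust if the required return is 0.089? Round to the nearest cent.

£206944.44

Growing perpetuity: P = D₁ / (r − g) = £7,450.0000 / (0.089 − 0.053) = £206,944.44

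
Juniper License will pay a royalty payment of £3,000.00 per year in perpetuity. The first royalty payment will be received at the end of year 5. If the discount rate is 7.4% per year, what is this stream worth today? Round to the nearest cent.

£30470.00

Value at end of year 4: C / r = £3,000.00 / 0.074 = £40,540.5405
Discount to today: PV = £40,540.5405 / (1 + 0.074)^4 = £40,540.5405 / 1.330507 = £30,470.00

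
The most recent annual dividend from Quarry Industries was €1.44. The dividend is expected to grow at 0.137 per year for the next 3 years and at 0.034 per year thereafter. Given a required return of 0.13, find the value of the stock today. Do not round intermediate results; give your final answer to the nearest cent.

D_1 = 1.63728
D_2 = 1.86159
D_3 = 2.11662
Terminal value at year 3: TV = D_3×(1+g_2)/(r−g_2) = 2.18859/0.096 = 22.79781
P_0 = D_1/(1+r)^1 + D_2/(1+r)^2 + D_3/(1+r)^3 + TV/(1+r)^3
    = 1.44892 + 1.45790 + 1.46693 + 15.80003 = 20.17377

€20.17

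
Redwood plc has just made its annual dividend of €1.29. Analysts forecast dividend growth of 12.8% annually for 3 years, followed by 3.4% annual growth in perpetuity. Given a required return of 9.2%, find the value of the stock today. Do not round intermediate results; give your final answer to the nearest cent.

D_1 = 1.45512
D_2 = 1.64138
D_3 = 1.85147
Terminal value at year 3: TV = D_3×(1+g_2)/(r−g_2) = 1.91442/0.058 = 33.00727
P_0 = D_1/(1+r)^1 + D_2/(1+r)^2 + D_3/(1+r)^3 + TV/(1+r)^3
    = 1.33253 + 1.37646 + 1.42183 + 25.34788 = 29.47870

€29.48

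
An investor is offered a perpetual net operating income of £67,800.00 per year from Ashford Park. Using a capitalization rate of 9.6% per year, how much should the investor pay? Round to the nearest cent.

Level perpetuity: PV = C / r = £67,800.00 / 0.096 = £706,250.00

£706250.00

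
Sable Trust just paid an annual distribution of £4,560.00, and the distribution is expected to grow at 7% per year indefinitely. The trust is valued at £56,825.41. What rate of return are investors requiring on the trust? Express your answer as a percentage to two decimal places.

15.59%

D₁ = £4,560.00 × 1.07 = £4,879.2000
P = D₁/(r − g) ⇒ r = D₁/P + g = £4,879.2000/£56,825.41 + 0.07 = 0.085863 + 0.07 = 0.155863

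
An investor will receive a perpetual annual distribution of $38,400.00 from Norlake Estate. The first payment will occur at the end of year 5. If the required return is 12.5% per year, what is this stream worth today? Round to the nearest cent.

$191783.45

Value at end of year 4: C / r = $38,400.00 / 0.125 = $307,200.0000
Discount to today: PV = $307,200.0000 / (1 + 0.125)^4 = $307,200.0000 / 1.601807 = $191,783.45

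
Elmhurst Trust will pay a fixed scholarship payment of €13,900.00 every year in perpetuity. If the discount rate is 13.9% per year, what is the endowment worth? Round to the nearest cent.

€100000.00

Level perpetuity: PV = C / r = €13,900.00 / 0.139 = €100,000.00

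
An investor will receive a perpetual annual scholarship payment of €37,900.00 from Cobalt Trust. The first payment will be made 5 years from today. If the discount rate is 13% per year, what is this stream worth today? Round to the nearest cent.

Value at end of year 4: C / r = €37,900.00 / 0.13 = €291,538.4615
Discount to today: PV = €291,538.4615 / (1 + 0.13)^4 = €291,538.4615 / 1.630474 = €178,806.00

€178806.00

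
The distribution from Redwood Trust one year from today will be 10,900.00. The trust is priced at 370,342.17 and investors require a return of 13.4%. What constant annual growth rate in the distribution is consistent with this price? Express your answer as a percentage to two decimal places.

P = D₁/(r−g) ⇒ g = r − D₁/P = 0.134 − 10,900.00/370,342.17 = 0.104568

10.46%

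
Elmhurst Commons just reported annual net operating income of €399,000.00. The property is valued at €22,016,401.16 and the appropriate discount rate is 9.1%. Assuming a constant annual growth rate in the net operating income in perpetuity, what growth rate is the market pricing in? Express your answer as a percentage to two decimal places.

P = D₀(1+g)/(r−g) ⇒ P(r−g) = D₀(1+g) ⇒ g(P+D₀) = P·r − D₀
g = (P·r − D₀)/(P + D₀) = (€22,016,401.16×0.091 − €399,000.00) / (€22,016,401.16 + €399,000.00) = 0.071580

7.16%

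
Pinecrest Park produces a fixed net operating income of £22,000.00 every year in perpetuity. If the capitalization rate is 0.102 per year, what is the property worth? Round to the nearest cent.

Level perpetuity: PV = C / r = £22,000.00 / 0.102 = £215,686.27

£215686.27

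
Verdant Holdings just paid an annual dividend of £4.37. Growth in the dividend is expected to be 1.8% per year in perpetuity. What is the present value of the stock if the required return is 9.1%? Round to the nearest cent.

£60.94

D₁ = D₀ × (1 + g) = £4.37 × 1.018 = £4.4487
Growing perpetuity: P = D₁ / (r − g) = £4.4487 / (0.091 − 0.018) = £60.94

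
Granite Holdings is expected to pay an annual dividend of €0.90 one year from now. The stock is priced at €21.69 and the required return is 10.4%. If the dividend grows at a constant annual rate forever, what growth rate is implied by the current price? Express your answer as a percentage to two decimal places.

6.25%

P = D₁/(r−g) ⇒ g = r − D₁/P = 0.104 − €0.90/€21.69 = 0.062506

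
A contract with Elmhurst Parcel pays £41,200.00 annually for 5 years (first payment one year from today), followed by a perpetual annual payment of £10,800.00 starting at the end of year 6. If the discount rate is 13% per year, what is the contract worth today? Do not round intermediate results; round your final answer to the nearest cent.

£190000.75

PV of 5-year annuity: £41,200.00 × [1 − (1+0.13)^−5] / 0.13 = 144909.92798
Perpetuity value at year 5: £10,800.00 / 0.13 = 83076.92308
PV of perpetuity: 83076.92308 / (1+0.13)^5 = 45090.82545
Total PV = 144909.92798 + 45090.82545 = 190000.75343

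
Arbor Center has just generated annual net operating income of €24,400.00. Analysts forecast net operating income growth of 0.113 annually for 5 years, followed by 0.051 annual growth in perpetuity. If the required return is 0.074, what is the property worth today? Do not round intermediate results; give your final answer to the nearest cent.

D_1 = 27157.20000
D_2 = 30225.96360
D_3 = 33641.49749
D_4 = 37442.98670
D_5 = 41674.04420
Terminal value at year 5: TV = D_5×(1+g_2)/(r−g_2) = 43799.42045/0.023 = 1904322.62845
P_0 = D_1/(1+r)^1 + D_2/(1+r)^2 + D_3/(1+r)^3 + D_4/(1+r)^4 + D_5/(1+r)^5 + TV/(1+r)^5
    = 25286.03352 + 26204.24144 + 27155.79211 + 28141.89629 + 29163.80873 + 1332659.25958 = 1468611.03166

€1468611.03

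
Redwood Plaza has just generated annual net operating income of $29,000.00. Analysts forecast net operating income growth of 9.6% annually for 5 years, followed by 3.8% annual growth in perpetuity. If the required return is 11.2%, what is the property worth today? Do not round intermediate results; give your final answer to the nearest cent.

D_1 = 31784.00000
D_2 = 34835.26400
D_3 = 38179.44934
D_4 = 41844.67648
D_5 = 45861.76542
Terminal value at year 5: TV = D_5×(1+g_2)/(r−g_2) = 47604.51251/0.074 = 643304.22310
P_0 = D_1/(1+r)^1 + D_2/(1+r)^2 + D_3/(1+r)^3 + D_4/(1+r)^4 + D_5/(1+r)^5 + TV/(1+r)^5
    = 28582.73381 + 28171.47146 + 27766.12654 + 27366.61393 + 26972.84970 + 378348.89176 = 517208.68720

$517208.69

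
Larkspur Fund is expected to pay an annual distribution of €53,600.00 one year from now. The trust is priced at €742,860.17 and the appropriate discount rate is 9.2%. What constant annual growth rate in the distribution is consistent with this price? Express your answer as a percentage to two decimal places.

P = D₁/(r−g) ⇒ g = r − D₁/P = 0.092 − €53,600.00/€742,860.17 = 0.019846

1.98%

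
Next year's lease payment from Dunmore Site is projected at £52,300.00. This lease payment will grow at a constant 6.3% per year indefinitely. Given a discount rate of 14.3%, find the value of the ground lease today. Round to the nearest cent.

£653750.00

Growing perpetuity: P = D₁ / (r − g) = £52,300.0000 / (0.143 − 0.063) = £653,750.00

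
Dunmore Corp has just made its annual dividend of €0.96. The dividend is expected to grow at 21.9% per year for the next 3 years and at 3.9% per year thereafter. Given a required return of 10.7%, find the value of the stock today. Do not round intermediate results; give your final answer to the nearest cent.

€23.09

D_1 = 1.17024
D_2 = 1.42652
D_3 = 1.73893
Terminal value at year 3: TV = D_3×(1+g_2)/(r−g_2) = 1.80675/0.068 = 26.56984
P_0 = D_1/(1+r)^1 + D_2/(1+r)^2 + D_3/(1+r)^3 + TV/(1+r)^3
    = 1.05713 + 1.16408 + 1.28186 + 19.58602 = 23.08908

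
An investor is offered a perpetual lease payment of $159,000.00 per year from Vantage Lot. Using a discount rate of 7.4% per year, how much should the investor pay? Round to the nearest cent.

$2148648.65

Level perpetuity: PV = C / r = $159,000.00 / 0.074 = $2,148,648.65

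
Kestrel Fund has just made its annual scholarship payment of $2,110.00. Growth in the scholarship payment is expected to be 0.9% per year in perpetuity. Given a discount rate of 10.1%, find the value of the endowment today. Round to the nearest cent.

$23141.20

D₁ = D₀ × (1 + g) = $2,110.00 × 1.009 = $2,128.9900
Growing perpetuity: P = D₁ / (r − g) = $2,128.9900 / (0.101 − 0.009) = $23,141.20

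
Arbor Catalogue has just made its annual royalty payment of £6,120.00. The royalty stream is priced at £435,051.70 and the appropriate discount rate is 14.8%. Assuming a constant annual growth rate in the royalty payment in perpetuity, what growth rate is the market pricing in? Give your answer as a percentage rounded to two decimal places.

P = D₀(1+g)/(r−g) ⇒ P(r−g) = D₀(1+g) ⇒ g(P+D₀) = P·r − D₀
g = (P·r − D₀)/(P + D₀) = (£435,051.70×0.148 − £6,120.00) / (£435,051.70 + £6,120.00) = 0.132075

13.21%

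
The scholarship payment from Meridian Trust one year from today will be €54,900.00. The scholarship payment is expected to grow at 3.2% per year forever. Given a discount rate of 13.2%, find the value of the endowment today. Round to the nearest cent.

€549000.00

Growing perpetuity: P = D₁ / (r − g) = €54,900.0000 / (0.132 − 0.032) = €549,000.00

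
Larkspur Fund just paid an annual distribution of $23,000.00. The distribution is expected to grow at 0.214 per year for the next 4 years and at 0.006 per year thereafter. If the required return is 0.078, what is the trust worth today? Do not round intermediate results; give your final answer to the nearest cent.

$641798.10

D_1 = 27922.00000
D_2 = 33897.30800
D_3 = 41151.33191
D_4 = 49957.71694
Terminal value at year 4: TV = D_4×(1+g_2)/(r−g_2) = 50257.46324/0.072 = 698020.32282
P_0 = D_1/(1+r)^1 + D_2/(1+r)^2 + D_3/(1+r)^3 + D_4/(1+r)^4 + TV/(1+r)^4
    = 25901.66976 + 29169.41288 + 32849.41302 + 36993.68034 + 516883.92258 = 641798.09859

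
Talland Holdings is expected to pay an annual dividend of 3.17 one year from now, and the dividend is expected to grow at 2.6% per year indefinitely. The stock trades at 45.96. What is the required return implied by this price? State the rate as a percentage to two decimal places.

9.50%

P = D₁/(r − g) ⇒ r = D₁/P + g = 3.1700/45.96 + 0.026 = 0.068973 + 0.026 = 0.094973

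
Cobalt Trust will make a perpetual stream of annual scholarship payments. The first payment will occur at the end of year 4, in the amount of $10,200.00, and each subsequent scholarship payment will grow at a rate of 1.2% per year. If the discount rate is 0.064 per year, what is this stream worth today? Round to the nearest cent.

Value at end of year 3: C₁ / (r − g) = $10,200.00 / (0.064 − 0.012) = $196,153.8462
Discount to today: PV = $196,153.8462 / (1 + 0.064)^3 = $196,153.8462 / 1.204550 = $162,844.07

$162844.07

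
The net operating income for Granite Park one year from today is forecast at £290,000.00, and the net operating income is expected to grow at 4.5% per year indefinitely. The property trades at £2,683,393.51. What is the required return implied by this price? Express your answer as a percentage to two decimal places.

P = D₁/(r − g) ⇒ r = D₁/P + g = £290,000.0000/£2,683,393.51 + 0.045 = 0.108072 + 0.045 = 0.153072

15.31%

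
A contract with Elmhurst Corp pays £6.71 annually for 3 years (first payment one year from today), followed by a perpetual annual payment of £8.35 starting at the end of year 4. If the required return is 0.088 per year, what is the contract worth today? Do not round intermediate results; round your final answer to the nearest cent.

PV of 3-year annuity: £6.71 × [1 − (1+0.088)^−3] / 0.088 = 17.04571
Perpetuity value at year 3: £8.35 / 0.088 = 94.88636
PV of perpetuity: 94.88636 / (1+0.088)^3 = 73.67449
Total PV = 17.04571 + 73.67449 = 90.72020

£90.72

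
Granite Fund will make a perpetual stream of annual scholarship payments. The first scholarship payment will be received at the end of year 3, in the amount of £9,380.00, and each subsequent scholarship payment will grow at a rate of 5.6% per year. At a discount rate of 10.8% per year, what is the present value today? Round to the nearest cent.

Value at end of year 2: C₁ / (r − g) = £9,380.00 / (0.108 − 0.056) = £180,384.6154
Discount to today: PV = £180,384.6154 / (1 + 0.108)^2 = £180,384.6154 / 1.227664 = £146,933.21

£146933.21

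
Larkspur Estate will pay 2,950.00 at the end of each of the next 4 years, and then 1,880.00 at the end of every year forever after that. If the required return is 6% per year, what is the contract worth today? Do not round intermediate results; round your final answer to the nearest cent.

35041.00

PV of 4-year annuity: 2,950.00 × [1 − (1+0.06)^−4] / 0.06 = 10222.06156
Perpetuity value at year 4: 1,880.00 / 0.06 = 31333.33333
PV of perpetuity: 31333.33333 / (1+0.06)^4 = 24818.93478
Total PV = 10222.06156 + 24818.93478 = 35040.99634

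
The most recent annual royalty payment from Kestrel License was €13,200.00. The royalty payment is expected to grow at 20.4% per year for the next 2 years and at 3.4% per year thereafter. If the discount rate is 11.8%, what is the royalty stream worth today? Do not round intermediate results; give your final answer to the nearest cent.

€217969.23

D_1 = 15892.80000
D_2 = 19134.93120
Terminal value at year 2: TV = D_2×(1+g_2)/(r−g_2) = 19785.51886/0.084 = 235541.89120
P_0 = D_1/(1+r)^1 + D_2/(1+r)^2 + TV/(1+r)^2
    = 14215.38462 + 15308.87574 + 188444.97041 = 217969.23077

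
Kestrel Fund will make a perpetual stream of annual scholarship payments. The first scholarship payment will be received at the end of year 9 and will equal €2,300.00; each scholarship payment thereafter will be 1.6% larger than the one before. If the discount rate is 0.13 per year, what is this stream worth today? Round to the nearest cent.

Value at end of year 8: C₁ / (r − g) = €2,300.00 / (0.13 − 0.016) = €20,175.4386
Discount to today: PV = €20,175.4386 / (1 + 0.13)^8 = €20,175.4386 / 2.658444 = €7,589.19

€7589.19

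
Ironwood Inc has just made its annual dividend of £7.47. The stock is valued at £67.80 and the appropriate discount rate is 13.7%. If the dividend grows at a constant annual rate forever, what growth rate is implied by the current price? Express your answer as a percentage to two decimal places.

P = D₀(1+g)/(r−g) ⇒ P(r−g) = D₀(1+g) ⇒ g(P+D₀) = P·r − D₀
g = (P·r − D₀)/(P + D₀) = (£67.80×0.137 − £7.47) / (£67.80 + £7.47) = 0.024161

2.42%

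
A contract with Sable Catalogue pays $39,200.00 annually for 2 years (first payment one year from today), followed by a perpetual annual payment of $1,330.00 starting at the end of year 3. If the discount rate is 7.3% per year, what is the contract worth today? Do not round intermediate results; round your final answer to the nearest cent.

PV of 2-year annuity: $39,200.00 × [1 − (1+0.073)^−2] / 0.073 = 70580.69414
Perpetuity value at year 2: $1,330.00 / 0.073 = 18219.17808
PV of perpetuity: 18219.17808 / (1+0.073)^2 = 15824.47596
Total PV = 70580.69414 + 15824.47596 = 86405.17010

$86405.17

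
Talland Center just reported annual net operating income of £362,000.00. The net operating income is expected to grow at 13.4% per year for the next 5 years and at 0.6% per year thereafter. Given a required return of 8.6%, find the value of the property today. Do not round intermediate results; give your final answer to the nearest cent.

D_1 = 410508.00000
D_2 = 465516.07200
D_3 = 527895.22565
D_4 = 598633.18588
D_5 = 678850.03279
Terminal value at year 5: TV = D_5×(1+g_2)/(r−g_2) = 682923.13299/0.08 = 8536539.16238
P_0 = D_1/(1+r)^1 + D_2/(1+r)^2 + D_3/(1+r)^3 + D_4/(1+r)^4 + D_5/(1+r)^5 + TV/(1+r)^5
    = 378000.00000 + 394707.18232 + 412152.80364 + 430369.50214 + 449391.35859 + 5651096.33427 = 7715717.18096

£7715717.18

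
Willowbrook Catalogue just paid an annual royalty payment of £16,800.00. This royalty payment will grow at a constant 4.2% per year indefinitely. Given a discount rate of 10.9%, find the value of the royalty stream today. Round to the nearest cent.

£261277.61

D₁ = D₀ × (1 + g) = £16,800.00 × 1.042 = £17,505.6000
Growing perpetuity: P = D₁ / (r − g) = £17,505.6000 / (0.109 − 0.042) = £261,277.61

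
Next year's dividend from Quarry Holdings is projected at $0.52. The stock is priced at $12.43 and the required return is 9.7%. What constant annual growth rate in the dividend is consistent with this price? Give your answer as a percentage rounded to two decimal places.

5.52%

P = D₁/(r−g) ⇒ g = r − D₁/P = 0.097 − $0.52/$12.43 = 0.055166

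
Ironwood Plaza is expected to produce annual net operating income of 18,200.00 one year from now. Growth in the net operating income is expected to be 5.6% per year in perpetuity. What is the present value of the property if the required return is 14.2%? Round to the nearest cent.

211627.91

Growing perpetuity: P = D₁ / (r − g) = 18,200.0000 / (0.142 − 0.056) = 211,627.91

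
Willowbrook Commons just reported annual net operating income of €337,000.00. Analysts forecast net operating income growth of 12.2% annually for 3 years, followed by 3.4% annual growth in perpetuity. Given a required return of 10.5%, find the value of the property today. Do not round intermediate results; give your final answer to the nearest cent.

€6180306.45

D_1 = 378114.00000
D_2 = 424243.90800
D_3 = 476001.66478
Terminal value at year 3: TV = D_3×(1+g_2)/(r−g_2) = 492185.72138/0.071 = 6932193.25885
P_0 = D_1/(1+r)^1 + D_2/(1+r)^2 + D_3/(1+r)^3 + TV/(1+r)^3
    = 342184.61538 + 347448.99408 + 352794.36322 + 5137878.47285 = 6180306.44554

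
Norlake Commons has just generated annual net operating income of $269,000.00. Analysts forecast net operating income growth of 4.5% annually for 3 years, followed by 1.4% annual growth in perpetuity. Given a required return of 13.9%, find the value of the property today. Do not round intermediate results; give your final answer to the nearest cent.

$2366201.44

D_1 = 281105.00000
D_2 = 293754.72500
D_3 = 306973.68763
Terminal value at year 3: TV = D_3×(1+g_2)/(r−g_2) = 311271.31925/0.125 = 2490170.55401
P_0 = D_1/(1+r)^1 + D_2/(1+r)^2 + D_3/(1+r)^3 + TV/(1+r)^3
    = 246799.82441 + 226431.79676 + 207744.71256 + 1685225.10832 = 2366201.44205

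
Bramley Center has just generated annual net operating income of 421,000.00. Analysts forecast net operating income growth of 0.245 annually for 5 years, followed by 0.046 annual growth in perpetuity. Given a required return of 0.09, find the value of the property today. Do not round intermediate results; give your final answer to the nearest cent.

22649461.96

D_1 = 524145.00000
D_2 = 652560.52500
D_3 = 812437.85362
D_4 = 1011485.12776
D_5 = 1259298.98407
Terminal value at year 5: TV = D_5×(1+g_2)/(r−g_2) = 1317226.73733/0.044 = 29936971.30300
P_0 = D_1/(1+r)^1 + D_2/(1+r)^2 + D_3/(1+r)^3 + D_4/(1+r)^4 + D_5/(1+r)^5 + TV/(1+r)^5
    = 480866.97248 + 549247.13829 + 627351.08915 + 716561.56512 + 818457.93448 + 19456977.26053 = 22649461.96005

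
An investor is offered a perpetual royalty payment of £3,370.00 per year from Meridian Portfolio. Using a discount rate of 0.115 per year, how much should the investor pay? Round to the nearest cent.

£29304.35

Level perpetuity: PV = C / r = £3,370.00 / 0.115 = £29,304.35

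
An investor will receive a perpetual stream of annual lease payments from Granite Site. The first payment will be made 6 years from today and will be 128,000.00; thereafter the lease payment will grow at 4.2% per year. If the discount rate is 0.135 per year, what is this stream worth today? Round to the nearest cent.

730714.48

Value at end of year 5: C₁ / (r − g) = 128,000.00 / (0.135 − 0.042) = 1,376,344.0860
Discount to today: PV = 1,376,344.0860 / (1 + 0.135)^5 = 1,376,344.0860 / 1.883559 = 730,714.48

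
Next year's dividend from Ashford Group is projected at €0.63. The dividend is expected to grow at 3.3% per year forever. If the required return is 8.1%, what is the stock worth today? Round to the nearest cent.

Growing perpetuity: P = D₁ / (r − g) = €0.6300 / (0.081 − 0.033) = €13.13

€13.13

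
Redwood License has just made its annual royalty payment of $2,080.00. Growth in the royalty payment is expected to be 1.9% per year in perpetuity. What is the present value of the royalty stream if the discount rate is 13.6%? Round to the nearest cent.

D₁ = D₀ × (1 + g) = $2,080.00 × 1.019 = $2,119.5200
Growing perpetuity: P = D₁ / (r − g) = $2,119.5200 / (0.136 − 0.019) = $18,115.56

$18115.56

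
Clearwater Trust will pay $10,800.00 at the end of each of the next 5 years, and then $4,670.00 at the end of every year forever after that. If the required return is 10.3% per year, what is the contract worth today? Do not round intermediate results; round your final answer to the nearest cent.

PV of 5-year annuity: $10,800.00 × [1 − (1+0.103)^−5] / 0.103 = 40628.65086
Perpetuity value at year 5: $4,670.00 / 0.103 = 45339.80583
PV of perpetuity: 45339.80583 / (1+0.103)^5 = 27771.67624
Total PV = 40628.65086 + 27771.67624 = 68400.32710

$68400.33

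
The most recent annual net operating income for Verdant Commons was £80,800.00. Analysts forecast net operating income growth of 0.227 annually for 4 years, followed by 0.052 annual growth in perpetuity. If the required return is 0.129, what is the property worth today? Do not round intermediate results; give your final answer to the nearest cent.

D_1 = 99141.60000
D_2 = 121646.74320
D_3 = 149260.55391
D_4 = 183142.69964
Terminal value at year 4: TV = D_4×(1+g_2)/(r−g_2) = 192666.12002/0.077 = 2502157.40292
P_0 = D_1/(1+r)^1 + D_2/(1+r)^2 + D_3/(1+r)^3 + D_4/(1+r)^4 + TV/(1+r)^4
    = 87813.64039 + 95436.08216 + 103720.17078 + 112723.33884 + 1540064.31761 = 1939757.54977

£1939757.55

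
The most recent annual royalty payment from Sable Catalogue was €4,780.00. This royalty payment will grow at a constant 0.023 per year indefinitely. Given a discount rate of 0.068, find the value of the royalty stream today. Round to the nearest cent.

€108665.33

D₁ = D₀ × (1 + g) = €4,780.00 × 1.023 = €4,889.9400
Growing perpetuity: P = D₁ / (r − g) = €4,889.9400 / (0.068 − 0.023) = €108,665.33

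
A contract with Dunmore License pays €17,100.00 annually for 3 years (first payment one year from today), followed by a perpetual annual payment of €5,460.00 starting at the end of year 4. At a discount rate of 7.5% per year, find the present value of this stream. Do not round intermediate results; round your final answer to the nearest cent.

PV of 3-year annuity: €17,100.00 × [1 − (1+0.075)^−3] / 0.075 = 44468.99015
Perpetuity value at year 3: €5,460.00 / 0.075 = 72800.00000
PV of perpetuity: 72800.00000 / (1+0.075)^3 = 58601.12946
Total PV = 44468.99015 + 58601.12946 = 103070.11961

€103070.12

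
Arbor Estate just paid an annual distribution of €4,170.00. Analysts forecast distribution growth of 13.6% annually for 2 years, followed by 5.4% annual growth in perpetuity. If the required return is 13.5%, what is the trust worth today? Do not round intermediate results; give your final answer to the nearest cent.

D_1 = 4737.12000
D_2 = 5381.36832
Terminal value at year 2: TV = D_2×(1+g_2)/(r−g_2) = 5671.96221/0.081 = 70024.22481
P_0 = D_1/(1+r)^1 + D_2/(1+r)^2 + TV/(1+r)^2
    = 4173.67401 + 4177.35125 + 54357.13855 = 62708.16381

€62708.16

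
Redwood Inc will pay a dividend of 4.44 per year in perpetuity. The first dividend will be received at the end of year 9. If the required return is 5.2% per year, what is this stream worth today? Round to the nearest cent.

Value at end of year 8: C / r = 4.44 / 0.052 = 85.3846
Discount to today: PV = 85.3846 / (1 + 0.052)^8 = 85.3846 / 1.500120 = 56.92

56.92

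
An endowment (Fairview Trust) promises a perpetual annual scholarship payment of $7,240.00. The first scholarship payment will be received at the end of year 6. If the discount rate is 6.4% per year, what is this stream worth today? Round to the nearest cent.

Value at end of year 5: C / r = $7,240.00 / 0.064 = $113,125.0000
Discount to today: PV = $113,125.0000 / (1 + 0.064)^5 = $113,125.0000 / 1.363666 = $82,956.51

$82956.51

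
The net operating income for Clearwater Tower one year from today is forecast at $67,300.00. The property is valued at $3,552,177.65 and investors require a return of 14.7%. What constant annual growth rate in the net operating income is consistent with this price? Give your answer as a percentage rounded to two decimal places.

12.81%

P = D₁/(r−g) ⇒ g = r − D₁/P = 0.147 − $67,300.00/$3,552,177.65 = 0.128054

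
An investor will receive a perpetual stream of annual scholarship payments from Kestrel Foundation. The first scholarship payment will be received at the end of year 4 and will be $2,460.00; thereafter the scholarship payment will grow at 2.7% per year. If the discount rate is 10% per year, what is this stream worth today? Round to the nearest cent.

Value at end of year 3: C₁ / (r − g) = $2,460.00 / (0.1 − 0.027) = $33,698.6301
Discount to today: PV = $33,698.6301 / (1 + 0.1)^3 = $33,698.6301 / 1.331000 = $25,318.28

$25318.28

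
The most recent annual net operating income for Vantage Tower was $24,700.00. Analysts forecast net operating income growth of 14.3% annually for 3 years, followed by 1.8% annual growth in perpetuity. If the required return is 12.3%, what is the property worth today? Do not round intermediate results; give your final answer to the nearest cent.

D_1 = 28232.10000
D_2 = 32269.29030
D_3 = 36883.79881
Terminal value at year 3: TV = D_3×(1+g_2)/(r−g_2) = 37547.70719/0.105 = 357597.21135
P_0 = D_1/(1+r)^1 + D_2/(1+r)^2 + D_3/(1+r)^3 + TV/(1+r)^3
    = 25139.89314 + 25587.62054 + 26043.32170 + 252496.20471 = 329267.04010

$329267.04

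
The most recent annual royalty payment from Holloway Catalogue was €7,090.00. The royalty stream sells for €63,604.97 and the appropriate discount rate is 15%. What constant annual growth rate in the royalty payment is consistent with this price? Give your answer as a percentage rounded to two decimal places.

3.47%

P = D₀(1+g)/(r−g) ⇒ P(r−g) = D₀(1+g) ⇒ g(P+D₀) = P·r − D₀
g = (P·r − D₀)/(P + D₀) = (€63,604.97×0.15 − €7,090.00) / (€63,604.97 + €7,090.00) = 0.034666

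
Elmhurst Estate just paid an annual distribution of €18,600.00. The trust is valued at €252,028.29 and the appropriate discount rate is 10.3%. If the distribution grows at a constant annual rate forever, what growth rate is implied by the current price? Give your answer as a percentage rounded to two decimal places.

P = D₀(1+g)/(r−g) ⇒ P(r−g) = D₀(1+g) ⇒ g(P+D₀) = P·r − D₀
g = (P·r − D₀)/(P + D₀) = (€252,028.29×0.103 − €18,600.00) / (€252,028.29 + €18,600.00) = 0.027192

2.72%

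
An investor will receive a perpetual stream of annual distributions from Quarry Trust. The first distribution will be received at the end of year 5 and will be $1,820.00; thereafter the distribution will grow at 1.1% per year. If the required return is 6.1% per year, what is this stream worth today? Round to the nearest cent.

Value at end of year 4: C₁ / (r − g) = $1,820.00 / (0.061 − 0.011) = $36,400.0000
Discount to today: PV = $36,400.0000 / (1 + 0.061)^4 = $36,400.0000 / 1.267248 = $28,723.66

$28723.66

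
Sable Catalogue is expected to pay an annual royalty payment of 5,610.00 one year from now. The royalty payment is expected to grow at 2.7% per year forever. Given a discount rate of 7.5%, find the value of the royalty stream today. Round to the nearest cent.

116875.00

Growing perpetuity: P = D₁ / (r − g) = 5,610.0000 / (0.075 − 0.027) = 116,875.00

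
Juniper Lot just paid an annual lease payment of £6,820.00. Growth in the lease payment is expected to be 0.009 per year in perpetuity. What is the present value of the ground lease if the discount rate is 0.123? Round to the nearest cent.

D₁ = D₀ × (1 + g) = £6,820.00 × 1.009 = £6,881.3800
Growing perpetuity: P = D₁ / (r − g) = £6,881.3800 / (0.123 − 0.009) = £60,362.98

£60362.98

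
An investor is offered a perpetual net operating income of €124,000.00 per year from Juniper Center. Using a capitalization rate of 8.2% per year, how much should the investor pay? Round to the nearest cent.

€1512195.12

Level perpetuity: PV = C / r = €124,000.00 / 0.082 = €1,512,195.12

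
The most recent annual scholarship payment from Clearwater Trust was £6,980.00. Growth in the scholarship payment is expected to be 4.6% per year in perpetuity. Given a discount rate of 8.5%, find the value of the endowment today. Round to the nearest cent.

£187207.18

D₁ = D₀ × (1 + g) = £6,980.00 × 1.046 = £7,301.0800
Growing perpetuity: P = D₁ / (r − g) = £7,301.0800 / (0.085 − 0.046) = £187,207.18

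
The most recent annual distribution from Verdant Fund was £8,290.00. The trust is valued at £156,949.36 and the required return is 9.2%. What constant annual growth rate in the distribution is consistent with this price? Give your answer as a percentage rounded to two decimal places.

3.72%

P = D₀(1+g)/(r−g) ⇒ P(r−g) = D₀(1+g) ⇒ g(P+D₀) = P·r − D₀
g = (P·r − D₀)/(P + D₀) = (£156,949.36×0.092 − £8,290.00) / (£156,949.36 + £8,290.00) = 0.037215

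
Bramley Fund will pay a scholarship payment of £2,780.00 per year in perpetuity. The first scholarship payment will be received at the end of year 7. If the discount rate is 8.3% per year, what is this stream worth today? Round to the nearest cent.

Value at end of year 6: C / r = £2,780.00 / 0.083 = £33,493.9759
Discount to today: PV = £33,493.9759 / (1 + 0.083)^6 = £33,493.9759 / 1.613507 = £20,758.50

£20758.50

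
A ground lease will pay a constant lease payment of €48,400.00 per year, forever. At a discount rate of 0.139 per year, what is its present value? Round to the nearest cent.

€348201.44

Level perpetuity: PV = C / r = €48,400.00 / 0.139 = €348,201.44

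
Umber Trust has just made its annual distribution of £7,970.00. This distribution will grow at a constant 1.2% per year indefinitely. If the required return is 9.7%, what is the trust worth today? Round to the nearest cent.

D₁ = D₀ × (1 + g) = £7,970.00 × 1.012 = £8,065.6400
Growing perpetuity: P = D₁ / (r − g) = £8,065.6400 / (0.097 − 0.012) = £94,889.88

£94889.88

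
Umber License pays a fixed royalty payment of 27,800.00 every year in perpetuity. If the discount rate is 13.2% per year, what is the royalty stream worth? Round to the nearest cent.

Level perpetuity: PV = C / r = 27,800.00 / 0.132 = 210,606.06

210606.06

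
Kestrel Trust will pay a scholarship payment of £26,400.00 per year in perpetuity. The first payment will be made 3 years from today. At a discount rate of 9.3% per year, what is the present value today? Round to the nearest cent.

Value at end of year 2: C / r = £26,400.00 / 0.093 = £283,870.9677
Discount to today: PV = £283,870.9677 / (1 + 0.093)^2 = £283,870.9677 / 1.194649 = £237,618.72

£237618.72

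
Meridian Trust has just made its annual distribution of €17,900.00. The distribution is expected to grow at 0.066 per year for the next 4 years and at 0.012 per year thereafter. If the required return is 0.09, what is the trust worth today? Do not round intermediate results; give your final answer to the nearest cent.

€280197.01

D_1 = 19081.40000
D_2 = 20340.77240
D_3 = 21683.26338
D_4 = 23114.35876
Terminal value at year 4: TV = D_4×(1+g_2)/(r−g_2) = 23391.73107/0.078 = 299893.98803
P_0 = D_1/(1+r)^1 + D_2/(1+r)^2 + D_3/(1+r)^3 + D_4/(1+r)^4 + TV/(1+r)^4
    = 17505.87156 + 17120.42118 + 16743.45777 + 16374.79448 + 212452.46177 = 280197.00676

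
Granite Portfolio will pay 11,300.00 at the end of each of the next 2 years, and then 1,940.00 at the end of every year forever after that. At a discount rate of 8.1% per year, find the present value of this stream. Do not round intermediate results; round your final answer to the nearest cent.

40619.12

PV of 2-year annuity: 11,300.00 × [1 − (1+0.081)^−2] / 0.081 = 20123.29694
Perpetuity value at year 2: 1,940.00 / 0.081 = 23950.61728
PV of perpetuity: 23950.61728 / (1+0.081)^2 = 20495.82117
Total PV = 20123.29694 + 20495.82117 = 40619.11812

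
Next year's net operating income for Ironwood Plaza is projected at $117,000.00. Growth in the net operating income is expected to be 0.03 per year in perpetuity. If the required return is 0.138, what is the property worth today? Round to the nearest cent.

Growing perpetuity: P = D₁ / (r − g) = $117,000.0000 / (0.138 − 0.03) = $1,083,333.33

$1083333.33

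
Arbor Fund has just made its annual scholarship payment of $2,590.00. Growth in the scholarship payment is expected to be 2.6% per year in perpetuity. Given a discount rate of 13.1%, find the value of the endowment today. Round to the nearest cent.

$25308.00

D₁ = D₀ × (1 + g) = $2,590.00 × 1.026 = $2,657.3400
Growing perpetuity: P = D₁ / (r − g) = $2,657.3400 / (0.131 − 0.026) = $25,308.00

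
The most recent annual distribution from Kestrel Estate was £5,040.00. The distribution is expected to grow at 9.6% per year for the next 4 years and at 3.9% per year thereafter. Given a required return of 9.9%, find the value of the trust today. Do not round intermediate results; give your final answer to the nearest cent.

£106349.72

D_1 = 5523.84000
D_2 = 6054.12864
D_3 = 6635.32499
D_4 = 7272.31619
Terminal value at year 4: TV = D_4×(1+g_2)/(r−g_2) = 7555.93652/0.06 = 125932.27533
P_0 = D_1/(1+r)^1 + D_2/(1+r)^2 + D_3/(1+r)^3 + D_4/(1+r)^4 + TV/(1+r)^4
    = 5026.24204 + 5012.52163 + 4998.83868 + 4985.19308 + 86326.92680 = 106349.72223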